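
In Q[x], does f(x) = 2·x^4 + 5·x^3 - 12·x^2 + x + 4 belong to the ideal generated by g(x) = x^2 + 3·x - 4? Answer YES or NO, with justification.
YES

In Q[x] the ideal (g) consists of all multiples of g, so f ∈ (g) iff g | f, i.e. iff the remainder of f on division by g is 0. Divide f by g (g is monic, so eliminate the leading term of the running remainder at each step):
  leading term 2·x^4: subtract (2·x^2)·g(x) = 2·x^4 + 6·x^3 - 8·x^2, leaving -x^3 - 4·x^2 + x + 4
  leading term -x^3: subtract (-x)·g(x) = -x^3 - 3·x^2 + 4·x, leaving -x^2 - 3·x + 4
  leading term -x^2: subtract (-1)·g(x) = -x^2 - 3·x + 4, leaving 0
The remainder is 0, so f(x) = g(x) · h(x) with h(x) = 2·x^2 - x - 1. Hence g | f, i.e. f ∈ (g).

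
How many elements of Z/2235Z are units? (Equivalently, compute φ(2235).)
Z/2235Z has φ(2235) = 1184 units

An element a ∈ Z/2235Z is a unit iff gcd(a, 2235) = 1, so the number of units is φ(2235). φ is multiplicative, with φ(p^e) = p^e − p^(e−1). Factorise 2235 = 3 · 5 · 149. Then
  φ(2235) = (3 − 1) · (5 − 1) · (149 − 1) = 2 · 4 · 148 = 1184.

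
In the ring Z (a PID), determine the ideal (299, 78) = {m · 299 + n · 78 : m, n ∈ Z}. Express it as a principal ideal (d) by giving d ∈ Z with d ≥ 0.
(299, 78) = (13); d = 13

In the PID Z, (a, b) is generated by gcd(a, b). Compute gcd(299, 78) with the extended Euclidean algorithm, tracking rows (r, s, t) with s·299 + t·78 = r:
  row A: (299, 1, 0)   [1·299 + 0·78 = 299]
  row B: (78, 0, 1)   [0·299 + 1·78 = 78]
  299 = 3·78 + 65   → row C = row A − 3·row B = (65, 1, −3)   [check: 1·299 − 3·78 = 65]
  78 = 1·65 + 13   → row D = row B − 1·row C = (13, −1, 4)   [check: −1·299 + 4·78 = 13]
  65 = 5·13 + 0   → remainder 0, stop. gcd = 13 (last nonzero row D).
So gcd(299, 78) = 13, with Bézout identity −1·299 + 4·78 = 13. Containment (⊇): the Bézout identity exhibits 13 as an element of (299, 78), giving (13) ⊆ (299, 78). Containment (⊆): since 13 | 299 and 13 | 78 (299 = 13·23, 78 = 13·6), every Z-linear combination of 299 and 78 is divisible by 13, so (299, 78) ⊆ (13). Therefore (299, 78) = (13), d = 13.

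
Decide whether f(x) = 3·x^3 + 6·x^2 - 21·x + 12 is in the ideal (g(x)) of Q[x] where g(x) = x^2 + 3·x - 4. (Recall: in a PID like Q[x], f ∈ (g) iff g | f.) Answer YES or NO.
YES

In Q[x] the ideal (g) consists of all multiples of g, so f ∈ (g) iff g | f, i.e. iff the remainder of f on division by g is 0. Divide f by g (g is monic, so eliminate the leading term of the running remainder at each step):
  leading term 3·x^3: subtract (3·x)·g(x) = 3·x^3 + 9·x^2 - 12·x, leaving -3·x^2 - 9·x + 12
  leading term -3·x^2: subtract (-3)·g(x) = -3·x^2 - 9·x + 12, leaving 0
The remainder is 0, so f(x) = g(x) · h(x) with h(x) = 3·x - 3. Hence g | f, i.e. f ∈ (g).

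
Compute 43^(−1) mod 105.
43^(−1) ≡ 22 (mod 105)

Apply the extended Euclidean algorithm to (105, 43), tracking rows (r, s, t) with s·105 + t·43 = r. Each division r_prev = q·r_cur + r_new produces the new row as (previous row) − q·(current row):
  row A: (105, 1, 0)   [1·105 + 0·43 = 105]
  row B: (43, 0, 1)   [0·105 + 1·43 = 43]
  105 = 2·43 + 19   → row C = row A − 2·row B = (19, 1, −2)   [check: 1·105 − 2·43 = 19]
  43 = 2·19 + 5   → row D = row B − 2·row C = (5, −2, 5)   [check: −2·105 + 5·43 = 5]
  19 = 3·5 + 4   → row E = row C − 3·row D = (4, 7, −17)   [check: 7·105 − 17·43 = 4]
  5 = 1·4 + 1   → row F = row D − 1·row E = (1, −9, 22)   [check: −9·105 + 22·43 = 1]
  4 = 4·1 + 0   → remainder 0, stop. gcd = 1 (last nonzero row F).
The gcd is 1, so 43 is invertible mod 105. The last nonzero row gives −9·105 + 22·43 = 1, so t = 22. So 43^(−1) ≡ 22 (mod 105). Verify: 43 · 22 = 946 ≡ 1 (mod 105). ✓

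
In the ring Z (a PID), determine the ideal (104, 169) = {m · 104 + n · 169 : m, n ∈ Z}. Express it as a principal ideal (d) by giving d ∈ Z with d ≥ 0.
In the PID Z, (a, b) is generated by gcd(a, b). Compute gcd(169, 104) with the extended Euclidean algorithm, tracking rows (r, s, t) with s·169 + t·104 = r:
  row A: (169, 1, 0)   [1·169 + 0·104 = 169]
  row B: (104, 0, 1)   [0·169 + 1·104 = 104]
  169 = 1·104 + 65   → row C = row A − 1·row B = (65, 1, −1)   [check: 1·169 − 1·104 = 65]
  104 = 1·65 + 39   → row D = row B − 1·row C = (39, −1, 2)   [check: −1·169 + 2·104 = 39]
  65 = 1·39 + 26   → row E = row C − 1·row D = (26, 2, −3)   [check: 2·169 − 3·104 = 26]
  39 = 1·26 + 13   → row F = row D − 1·row E = (13, −3, 5)   [check: −3·169 + 5·104 = 13]
  26 = 2·13 + 0   → remainder 0, stop. gcd = 13 (last nonzero row F).
So gcd(104, 169) = 13, with Bézout identity −3·169 + 5·104 = 13. Containment (⊇): the Bézout identity exhibits 13 as an element of (104, 169), giving (13) ⊆ (104, 169). Containment (⊆): since 13 | 104 and 13 | 169 (104 = 13·8, 169 = 13·13), every Z-linear combination of 104 and 169 is divisible by 13, so (104, 169) ⊆ (13). Therefore (104, 169) = (13), d = 13.

Final answer: (104, 169) = (13); d = 13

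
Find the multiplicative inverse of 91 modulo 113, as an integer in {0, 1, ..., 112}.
Apply the extended Euclidean algorithm to (113, 91), tracking rows (r, s, t) with s·113 + t·91 = r. Each division r_prev = q·r_cur + r_new produces the new row as (previous row) − q·(current row):
  row A: (113, 1, 0)   [1·113 + 0·91 = 113]
  row B: (91, 0, 1)   [0·113 + 1·91 = 91]
  113 = 1·91 + 22   → row C = row A − 1·row B = (22, 1, −1)   [check: 1·113 − 1·91 = 22]
  91 = 4·22 + 3   → row D = row B − 4·row C = (3, −4, 5)   [check: −4·113 + 5·91 = 3]
  22 = 7·3 + 1   → row E = row C − 7·row D = (1, 29, −36)   [check: 29·113 − 36·91 = 1]
  3 = 3·1 + 0   → remainder 0, stop. gcd = 1 (last nonzero row E).
The gcd is 1, so 91 is invertible mod 113. The last nonzero row gives 29·113 − 36·91 = 1, so t = −36. So 91^(−1) ≡ −36 ≡ 77 (mod 113). Verify: 91 · 77 = 7007 ≡ 1 (mod 113). ✓

Final answer: 91^(−1) ≡ 77 (mod 113)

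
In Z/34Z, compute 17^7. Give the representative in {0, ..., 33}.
Use repeated squaring. Binary(7) = 111. Walk through the bits of the exponent 7 left-to-right: at each bit after the leading one, square the running value, then multiply by 17 if the bit is 1 (always reducing mod 34):
  bit 1 = 1 (leading): start with 17.
  bit 2 = 1: square 17^2 = 289 ≡ 17; bit is 1, so multiply 17·17 = 289 ≡ 17 (mod 34).
  bit 3 = 1: square 17^2 = 289 ≡ 17; bit is 1, so multiply 17·17 = 289 ≡ 17 (mod 34).
Final value: 17^7 ≡ 17 (mod 34).

Final answer: 17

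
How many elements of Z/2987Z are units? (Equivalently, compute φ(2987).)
An element a ∈ Z/2987Z is a unit iff gcd(a, 2987) = 1, so the number of units is φ(2987). φ is multiplicative, with φ(p^e) = p^e − p^(e−1). Factorise 2987 = 29 · 103. Then
  φ(2987) = (29 − 1) · (103 − 1) = 28 · 102 = 2856.

Final answer: Z/2987Z has φ(2987) = 2856 units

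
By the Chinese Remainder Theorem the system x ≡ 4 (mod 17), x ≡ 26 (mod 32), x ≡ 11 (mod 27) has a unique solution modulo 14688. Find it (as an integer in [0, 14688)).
x ≡ 12890 (mod 14688); the representative in [0, 14688) is 12890

The moduli 17, 32, 27 are pairwise coprime, so by the CRT there is a unique solution mod 17·32·27 = 14688.
Solve by successive substitution. Start with x ≡ 4 (mod 17).
  Combine with x ≡ 26 (mod 32): write x = 4 + 17·t and require 4 + 17·t ≡ 26 (mod 32), i.e. 17·t ≡ 26 − 4 ≡ 22 (mod 32). Since 17^(−1) ≡ 17 (mod 32), t ≡ 17·22 ≡ 22 (mod 32). So x ≡ 4 + 17·22 = 378 (mod 544).
  Combine with x ≡ 11 (mod 27): write x = 378 + 544·t and require 378 + 544·t ≡ 11 (mod 27), i.e. 544·t ≡ 11 − 378 ≡ 11 (mod 27). Since 544^(−1) ≡ 7 (mod 27) (544 ≡ 4 (mod 27)), t ≡ 7·11 ≡ 23 (mod 27). So x ≡ 378 + 544·23 = 12890 (mod 14688).
Unique solution in [0, 14688): x = 12890.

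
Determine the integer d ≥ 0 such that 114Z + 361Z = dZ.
(114, 361) = (19); d = 19

In the PID Z, (a, b) is generated by gcd(a, b). Compute gcd(361, 114) with the extended Euclidean algorithm, tracking rows (r, s, t) with s·361 + t·114 = r:
  row A: (361, 1, 0)   [1·361 + 0·114 = 361]
  row B: (114, 0, 1)   [0·361 + 1·114 = 114]
  361 = 3·114 + 19   → row C = row A − 3·row B = (19, 1, −3)   [check: 1·361 − 3·114 = 19]
  114 = 6·19 + 0   → remainder 0, stop. gcd = 19 (last nonzero row C).
So gcd(114, 361) = 19, with Bézout identity 1·361 − 3·114 = 19. Containment (⊇): the Bézout identity exhibits 19 as an element of (114, 361), giving (19) ⊆ (114, 361). Containment (⊆): since 19 | 114 and 19 | 361 (114 = 19·6, 361 = 19·19), every Z-linear combination of 114 and 361 is divisible by 19, so (114, 361) ⊆ (19). Therefore (114, 361) = (19), d = 19.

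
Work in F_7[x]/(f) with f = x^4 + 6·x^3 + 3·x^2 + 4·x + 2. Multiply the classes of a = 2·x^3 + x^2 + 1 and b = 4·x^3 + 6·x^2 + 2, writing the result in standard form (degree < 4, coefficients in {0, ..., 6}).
Multiply as integer polynomials: a · b = 8·x^6 + 16·x^5 + 6·x^4 + 8·x^3 + 8·x^2 + 2. Reducing coefficients mod 7: a · b ≡ x^6 + 2·x^5 + 6·x^4 + x^3 + x^2 + 2. Now divide by f(x) = x^4 + 6·x^3 + 3·x^2 + 4·x + 2 in F_7[x], eliminating the leading term at each step:
  leading term x^6: subtract (x^2)·f(x) = x^6 + 6·x^5 + 3·x^4 + 4·x^3 + 2·x^2, leaving 3·x^5 + 3·x^4 + 4·x^3 + 6·x^2 + 2 (coefficients mod 7)
  leading term 3·x^5: subtract (3·x)·f(x) = 3·x^5 + 4·x^4 + 2·x^3 + 5·x^2 + 6·x, leaving 6·x^4 + 2·x^3 + x^2 + x + 2 (coefficients mod 7)
  leading term 6·x^4: subtract (6)·f(x) = 6·x^4 + x^3 + 4·x^2 + 3·x + 5, leaving x^3 + 4·x^2 + 5·x + 4 (coefficients mod 7)
The degree is now < 4, so this is the remainder. Hence a · b ≡ x^3 + 4·x^2 + 5·x + 4 in F_7[x]/(f).

Final answer: a · b ≡ x^3 + 4·x^2 + 5·x + 4 (mod f(x))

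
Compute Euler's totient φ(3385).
φ(3385) = 2704

φ is multiplicative, with φ(p^e) = p^e − p^(e−1). Factorise 3385 = 5 · 677. Then
  φ(3385) = (5 − 1) · (677 − 1) = 4 · 676 = 2704.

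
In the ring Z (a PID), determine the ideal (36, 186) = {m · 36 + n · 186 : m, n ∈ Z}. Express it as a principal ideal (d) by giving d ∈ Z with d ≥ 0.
(36, 186) = (6); d = 6

In the PID Z, (a, b) is generated by gcd(a, b). Compute gcd(186, 36) with the extended Euclidean algorithm, tracking rows (r, s, t) with s·186 + t·36 = r:
  row A: (186, 1, 0)   [1·186 + 0·36 = 186]
  row B: (36, 0, 1)   [0·186 + 1·36 = 36]
  186 = 5·36 + 6   → row C = row A − 5·row B = (6, 1, −5)   [check: 1·186 − 5·36 = 6]
  36 = 6·6 + 0   → remainder 0, stop. gcd = 6 (last nonzero row C).
So gcd(36, 186) = 6, with Bézout identity 1·186 − 5·36 = 6. Containment (⊇): the Bézout identity exhibits 6 as an element of (36, 186), giving (6) ⊆ (36, 186). Containment (⊆): since 6 | 36 and 6 | 186 (36 = 6·6, 186 = 6·31), every Z-linear combination of 36 and 186 is divisible by 6, so (36, 186) ⊆ (6). Therefore (36, 186) = (6), d = 6.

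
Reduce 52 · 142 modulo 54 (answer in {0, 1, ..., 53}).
40

Reduce the factors first: 142 ≡ 34 (mod 54), so 52 · 142 ≡ 52 · 34 (mod 54). 52 · 34 = 1768. Dividing by 54: 1768 = 32·54 + 40. So (52 · 142) mod 54 = 40.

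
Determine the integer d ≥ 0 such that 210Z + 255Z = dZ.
In the PID Z, (a, b) is generated by gcd(a, b). Compute gcd(255, 210) with the extended Euclidean algorithm, tracking rows (r, s, t) with s·255 + t·210 = r:
  row A: (255, 1, 0)   [1·255 + 0·210 = 255]
  row B: (210, 0, 1)   [0·255 + 1·210 = 210]
  255 = 1·210 + 45   → row C = row A − 1·row B = (45, 1, −1)   [check: 1·255 − 1·210 = 45]
  210 = 4·45 + 30   → row D = row B − 4·row C = (30, −4, 5)   [check: −4·255 + 5·210 = 30]
  45 = 1·30 + 15   → row E = row C − 1·row D = (15, 5, −6)   [check: 5·255 − 6·210 = 15]
  30 = 2·15 + 0   → remainder 0, stop. gcd = 15 (last nonzero row E).
So gcd(210, 255) = 15, with Bézout identity 5·255 − 6·210 = 15. Containment (⊇): the Bézout identity exhibits 15 as an element of (210, 255), giving (15) ⊆ (210, 255). Containment (⊆): since 15 | 210 and 15 | 255 (210 = 15·14, 255 = 15·17), every Z-linear combination of 210 and 255 is divisible by 15, so (210, 255) ⊆ (15). Therefore (210, 255) = (15), d = 15.

Final answer: (210, 255) = (15); d = 15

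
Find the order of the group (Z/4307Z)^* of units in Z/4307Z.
|(Z/4307Z)^*| = 4176

(Z/4307Z)^* consists of the classes a with gcd(a, 4307) = 1, so its order is φ(4307). φ is multiplicative, with φ(p^e) = p^e − p^(e−1). Factorise 4307 = 59 · 73. Then
  φ(4307) = (59 − 1) · (73 − 1) = 58 · 72 = 4176.
Thus |(Z/4307Z)^*| = 4176.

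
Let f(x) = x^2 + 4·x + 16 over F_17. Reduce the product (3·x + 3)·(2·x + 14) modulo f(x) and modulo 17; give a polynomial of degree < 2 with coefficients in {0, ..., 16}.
a · b ≡ 7·x + 14 (mod f(x))

Multiply as integer polynomials: a · b = 6·x^2 + 48·x + 42. Reducing coefficients mod 17: a · b ≡ 6·x^2 + 14·x + 8. Now divide by f(x) = x^2 + 4·x + 16 in F_17[x], eliminating the leading term at each step:
  leading term 6·x^2: subtract (6)·f(x) = 6·x^2 + 7·x + 11, leaving 7·x + 14 (coefficients mod 17)
The degree is now < 2, so this is the remainder. Hence a · b ≡ 7·x + 14 in F_17[x]/(f).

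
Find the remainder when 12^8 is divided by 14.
Use repeated squaring. Binary(8) = 1000. Walk through the bits of the exponent 8 left-to-right: at each bit after the leading one, square the running value, then multiply by 12 if the bit is 1 (always reducing mod 14):
  bit 1 = 1 (leading): start with 12.
  bit 2 = 0: square 12^2 = 144 ≡ 4 (mod 14).
  bit 3 = 0: square 4^2 = 16 ≡ 2 (mod 14).
  bit 4 = 0: square 2^2 = 4 (mod 14).
Final value: 12^8 ≡ 4 (mod 14).

Final answer: 4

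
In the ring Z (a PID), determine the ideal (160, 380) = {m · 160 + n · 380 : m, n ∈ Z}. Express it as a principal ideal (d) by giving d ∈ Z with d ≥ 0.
In the PID Z, (a, b) is generated by gcd(a, b). Compute gcd(380, 160) with the extended Euclidean algorithm, tracking rows (r, s, t) with s·380 + t·160 = r:
  row A: (380, 1, 0)   [1·380 + 0·160 = 380]
  row B: (160, 0, 1)   [0·380 + 1·160 = 160]
  380 = 2·160 + 60   → row C = row A − 2·row B = (60, 1, −2)   [check: 1·380 − 2·160 = 60]
  160 = 2·60 + 40   → row D = row B − 2·row C = (40, −2, 5)   [check: −2·380 + 5·160 = 40]
  60 = 1·40 + 20   → row E = row C − 1·row D = (20, 3, −7)   [check: 3·380 − 7·160 = 20]
  40 = 2·20 + 0   → remainder 0, stop. gcd = 20 (last nonzero row E).
So gcd(160, 380) = 20, with Bézout identity 3·380 − 7·160 = 20. Containment (⊇): the Bézout identity exhibits 20 as an element of (160, 380), giving (20) ⊆ (160, 380). Containment (⊆): since 20 | 160 and 20 | 380 (160 = 20·8, 380 = 20·19), every Z-linear combination of 160 and 380 is divisible by 20, so (160, 380) ⊆ (20). Therefore (160, 380) = (20), d = 20.

Final answer: (160, 380) = (20); d = 20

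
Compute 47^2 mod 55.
Use repeated squaring. Binary(2) = 10. Walk through the bits of the exponent 2 left-to-right: at each bit after the leading one, square the running value, then multiply by 47 if the bit is 1 (always reducing mod 55):
  bit 1 = 1 (leading): start with 47.
  bit 2 = 0: square 47^2 = 2209 ≡ 9 (mod 55).
Final value: 47^2 ≡ 9 (mod 55).

Final answer: 9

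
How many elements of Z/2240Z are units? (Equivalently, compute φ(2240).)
An element a ∈ Z/2240Z is a unit iff gcd(a, 2240) = 1, so the number of units is φ(2240). φ is multiplicative, with φ(p^e) = p^e − p^(e−1). Factorise 2240 = 2^6 · 5 · 7. Then
  φ(2240) = (2^6 − 2^5) · (5 − 1) · (7 − 1) = 32 · 4 · 6 = 768.

Final answer: Z/2240Z has φ(2240) = 768 units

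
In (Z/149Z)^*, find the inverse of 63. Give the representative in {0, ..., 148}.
63^(−1) ≡ 123 (mod 149)

Apply the extended Euclidean algorithm to (149, 63), tracking rows (r, s, t) with s·149 + t·63 = r. Each division r_prev = q·r_cur + r_new produces the new row as (previous row) − q·(current row):
  row A: (149, 1, 0)   [1·149 + 0·63 = 149]
  row B: (63, 0, 1)   [0·149 + 1·63 = 63]
  149 = 2·63 + 23   → row C = row A − 2·row B = (23, 1, −2)   [check: 1·149 − 2·63 = 23]
  63 = 2·23 + 17   → row D = row B − 2·row C = (17, −2, 5)   [check: −2·149 + 5·63 = 17]
  23 = 1·17 + 6   → row E = row C − 1·row D = (6, 3, −7)   [check: 3·149 − 7·63 = 6]
  17 = 2·6 + 5   → row F = row D − 2·row E = (5, −8, 19)   [check: −8·149 + 19·63 = 5]
  6 = 1·5 + 1   → row G = row E − 1·row F = (1, 11, −26)   [check: 11·149 − 26·63 = 1]
  5 = 5·1 + 0   → remainder 0, stop. gcd = 1 (last nonzero row G).
The gcd is 1, so 63 is invertible mod 149. The last nonzero row gives 11·149 − 26·63 = 1, so t = −26. So 63^(−1) ≡ −26 ≡ 123 (mod 149). Verify: 63 · 123 = 7749 ≡ 1 (mod 149). ✓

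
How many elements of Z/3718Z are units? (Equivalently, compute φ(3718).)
An element a ∈ Z/3718Z is a unit iff gcd(a, 3718) = 1, so the number of units is φ(3718). φ is multiplicative, with φ(p^e) = p^e − p^(e−1). Factorise 3718 = 2 · 11 · 13^2. Then
  φ(3718) = (2 − 1) · (11 − 1) · (13^2 − 13^1) = 1 · 10 · 156 = 1560.

Final answer: Z/3718Z has φ(3718) = 1560 units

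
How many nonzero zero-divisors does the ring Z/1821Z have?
Z/1821Z has 608 nonzero zero-divisors

In Z/1821Z each nonzero element is either a unit (gcd with 1821 is 1) or a zero-divisor (gcd > 1). The number of units is φ(1821): factorise 1821 = 3 · 607, so φ(1821) = (3 − 1) · (607 − 1) = 2 · 606 = 1212. The nonzero elements number 1821 − 1 = 1820. Hence the nonzero zero-divisors number 1820 − 1212 = 608.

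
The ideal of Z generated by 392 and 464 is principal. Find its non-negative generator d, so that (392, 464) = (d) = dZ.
In the PID Z, (a, b) is generated by gcd(a, b). Compute gcd(464, 392) with the extended Euclidean algorithm, tracking rows (r, s, t) with s·464 + t·392 = r:
  row A: (464, 1, 0)   [1·464 + 0·392 = 464]
  row B: (392, 0, 1)   [0·464 + 1·392 = 392]
  464 = 1·392 + 72   → row C = row A − 1·row B = (72, 1, −1)   [check: 1·464 − 1·392 = 72]
  392 = 5·72 + 32   → row D = row B − 5·row C = (32, −5, 6)   [check: −5·464 + 6·392 = 32]
  72 = 2·32 + 8   → row E = row C − 2·row D = (8, 11, −13)   [check: 11·464 − 13·392 = 8]
  32 = 4·8 + 0   → remainder 0, stop. gcd = 8 (last nonzero row E).
So gcd(392, 464) = 8, with Bézout identity 11·464 − 13·392 = 8. Containment (⊇): the Bézout identity exhibits 8 as an element of (392, 464), giving (8) ⊆ (392, 464). Containment (⊆): since 8 | 392 and 8 | 464 (392 = 8·49, 464 = 8·58), every Z-linear combination of 392 and 464 is divisible by 8, so (392, 464) ⊆ (8). Therefore (392, 464) = (8), d = 8.

Final answer: (392, 464) = (8); d = 8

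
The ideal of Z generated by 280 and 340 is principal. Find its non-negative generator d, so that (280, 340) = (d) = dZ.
In the PID Z, (a, b) is generated by gcd(a, b). Compute gcd(340, 280) with the extended Euclidean algorithm, tracking rows (r, s, t) with s·340 + t·280 = r:
  row A: (340, 1, 0)   [1·340 + 0·280 = 340]
  row B: (280, 0, 1)   [0·340 + 1·280 = 280]
  340 = 1·280 + 60   → row C = row A − 1·row B = (60, 1, −1)   [check: 1·340 − 1·280 = 60]
  280 = 4·60 + 40   → row D = row B − 4·row C = (40, −4, 5)   [check: −4·340 + 5·280 = 40]
  60 = 1·40 + 20   → row E = row C − 1·row D = (20, 5, −6)   [check: 5·340 − 6·280 = 20]
  40 = 2·20 + 0   → remainder 0, stop. gcd = 20 (last nonzero row E).
So gcd(280, 340) = 20, with Bézout identity 5·340 − 6·280 = 20. Containment (⊇): the Bézout identity exhibits 20 as an element of (280, 340), giving (20) ⊆ (280, 340). Containment (⊆): since 20 | 280 and 20 | 340 (280 = 20·14, 340 = 20·17), every Z-linear combination of 280 and 340 is divisible by 20, so (280, 340) ⊆ (20). Therefore (280, 340) = (20), d = 20.

Final answer: (280, 340) = (20); d = 20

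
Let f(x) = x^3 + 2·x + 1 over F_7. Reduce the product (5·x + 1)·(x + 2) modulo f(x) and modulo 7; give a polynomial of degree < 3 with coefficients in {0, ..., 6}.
Multiply as integer polynomials: a · b = 5·x^2 + 11·x + 2. Reducing coefficients mod 7: a · b ≡ 5·x^2 + 4·x + 2. This already has degree < 3, so no reduction by f is needed. Hence a · b ≡ 5·x^2 + 4·x + 2 in F_7[x]/(f).

Final answer: a · b ≡ 5·x^2 + 4·x + 2 (mod f(x))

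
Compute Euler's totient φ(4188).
φ(4188) = 1392

φ is multiplicative, with φ(p^e) = p^e − p^(e−1). Factorise 4188 = 2^2 · 3 · 349. Then
  φ(4188) = (2^2 − 2^1) · (3 − 1) · (349 − 1) = 2 · 2 · 348 = 1392.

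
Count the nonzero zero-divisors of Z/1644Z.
Z/1644Z has 1099 nonzero zero-divisors

In Z/1644Z each nonzero element is either a unit (gcd with 1644 is 1) or a zero-divisor (gcd > 1). The number of units is φ(1644): factorise 1644 = 2^2 · 3 · 137, so φ(1644) = (2^2 − 2^1) · (3 − 1) · (137 − 1) = 2 · 2 · 136 = 544. The nonzero elements number 1644 − 1 = 1643. Hence the nonzero zero-divisors number 1643 − 544 = 1099.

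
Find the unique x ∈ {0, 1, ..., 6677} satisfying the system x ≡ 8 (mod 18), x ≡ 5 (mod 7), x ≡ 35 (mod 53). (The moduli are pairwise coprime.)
The moduli 18, 7, 53 are pairwise coprime, so by the CRT there is a unique solution mod 18·7·53 = 6678.
Solve by successive substitution. Start with x ≡ 8 (mod 18).
  Combine with x ≡ 5 (mod 7): write x = 8 + 18·t and require 8 + 18·t ≡ 5 (mod 7), i.e. 18·t ≡ 5 − 8 ≡ 4 (mod 7). Since 18^(−1) ≡ 2 (mod 7) (18 ≡ 4 (mod 7)), t ≡ 2·4 ≡ 1 (mod 7). So x ≡ 8 + 18·1 = 26 (mod 126).
  Combine with x ≡ 35 (mod 53): write x = 26 + 126·t and require 26 + 126·t ≡ 35 (mod 53), i.e. 126·t ≡ 35 − 26 ≡ 9 (mod 53). Since 126^(−1) ≡ 8 (mod 53) (126 ≡ 20 (mod 53)), t ≡ 8·9 ≡ 19 (mod 53). So x ≡ 26 + 126·19 = 2420 (mod 6678).
Unique solution in [0, 6678): x = 2420.

Final answer: x ≡ 2420 (mod 6678); the representative in [0, 6678) is 2420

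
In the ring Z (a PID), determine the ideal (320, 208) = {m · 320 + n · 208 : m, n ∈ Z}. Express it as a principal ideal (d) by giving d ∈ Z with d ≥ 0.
In the PID Z, (a, b) is generated by gcd(a, b). Compute gcd(320, 208) with the extended Euclidean algorithm, tracking rows (r, s, t) with s·320 + t·208 = r:
  row A: (320, 1, 0)   [1·320 + 0·208 = 320]
  row B: (208, 0, 1)   [0·320 + 1·208 = 208]
  320 = 1·208 + 112   → row C = row A − 1·row B = (112, 1, −1)   [check: 1·320 − 1·208 = 112]
  208 = 1·112 + 96   → row D = row B − 1·row C = (96, −1, 2)   [check: −1·320 + 2·208 = 96]
  112 = 1·96 + 16   → row E = row C − 1·row D = (16, 2, −3)   [check: 2·320 − 3·208 = 16]
  96 = 6·16 + 0   → remainder 0, stop. gcd = 16 (last nonzero row E).
So gcd(320, 208) = 16, with Bézout identity 2·320 − 3·208 = 16. Containment (⊇): the Bézout identity exhibits 16 as an element of (320, 208), giving (16) ⊆ (320, 208). Containment (⊆): since 16 | 320 and 16 | 208 (320 = 16·20, 208 = 16·13), every Z-linear combination of 320 and 208 is divisible by 16, so (320, 208) ⊆ (16). Therefore (320, 208) = (16), d = 16.

Final answer: (320, 208) = (16); d = 16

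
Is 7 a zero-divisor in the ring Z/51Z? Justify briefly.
NO

gcd(7, 51) = 1, so 7 is a unit in Z/51Z (it has a multiplicative inverse). A unit cannot be a zero-divisor: if 7·b ≡ 0 then multiplying both sides by 7^(−1) gives b ≡ 0. So 7 is not a zero-divisor.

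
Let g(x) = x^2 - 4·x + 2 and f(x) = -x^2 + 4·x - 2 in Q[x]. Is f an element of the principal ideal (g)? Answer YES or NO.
YES

In Q[x] the ideal (g) consists of all multiples of g, so f ∈ (g) iff g | f, i.e. iff the remainder of f on division by g is 0. Divide f by g (g is monic, so eliminate the leading term of the running remainder at each step):
  leading term -x^2: subtract (-1)·g(x) = -x^2 + 4·x - 2, leaving 0
The remainder is 0, so f(x) = g(x) · h(x) with h(x) = -1. Hence g | f, i.e. f ∈ (g).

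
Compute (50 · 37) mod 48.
Reduce the factors first: 50 ≡ 2 (mod 48), so 50 · 37 ≡ 2 · 37 (mod 48). 2 · 37 = 74. Dividing by 48: 74 = 1·48 + 26. So (50 · 37) mod 48 = 26.

Final answer: 26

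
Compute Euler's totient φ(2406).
φ is multiplicative, with φ(p^e) = p^e − p^(e−1). Factorise 2406 = 2 · 3 · 401. Then
  φ(2406) = (2 − 1) · (3 − 1) · (401 − 1) = 1 · 2 · 400 = 800.

Final answer: φ(2406) = 800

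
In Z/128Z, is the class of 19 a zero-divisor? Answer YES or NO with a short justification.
NO

gcd(19, 128) = 1, so 19 is a unit in Z/128Z (it has a multiplicative inverse). A unit cannot be a zero-divisor: if 19·b ≡ 0 then multiplying both sides by 19^(−1) gives b ≡ 0. So 19 is not a zero-divisor.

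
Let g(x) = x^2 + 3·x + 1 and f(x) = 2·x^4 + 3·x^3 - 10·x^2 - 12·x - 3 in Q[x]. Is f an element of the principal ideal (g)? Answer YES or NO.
In Q[x] the ideal (g) consists of all multiples of g, so f ∈ (g) iff g | f, i.e. iff the remainder of f on division by g is 0. Divide f by g (g is monic, so eliminate the leading term of the running remainder at each step):
  leading term 2·x^4: subtract (2·x^2)·g(x) = 2·x^4 + 6·x^3 + 2·x^2, leaving -3·x^3 - 12·x^2 - 12·x - 3
  leading term -3·x^3: subtract (-3·x)·g(x) = -3·x^3 - 9·x^2 - 3·x, leaving -3·x^2 - 9·x - 3
  leading term -3·x^2: subtract (-3)·g(x) = -3·x^2 - 9·x - 3, leaving 0
The remainder is 0, so f(x) = g(x) · h(x) with h(x) = 2·x^2 - 3·x - 3. Hence g | f, i.e. f ∈ (g).

Final answer: YES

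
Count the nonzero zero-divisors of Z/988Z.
Z/988Z has 555 nonzero zero-divisors

In Z/988Z each nonzero element is either a unit (gcd with 988 is 1) or a zero-divisor (gcd > 1). The number of units is φ(988): factorise 988 = 2^2 · 13 · 19, so φ(988) = (2^2 − 2^1) · (13 − 1) · (19 − 1) = 2 · 12 · 18 = 432. The nonzero elements number 988 − 1 = 987. Hence the nonzero zero-divisors number 987 − 432 = 555.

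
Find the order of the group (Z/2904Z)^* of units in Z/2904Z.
|(Z/2904Z)^*| = 880

(Z/2904Z)^* consists of the classes a with gcd(a, 2904) = 1, so its order is φ(2904). φ is multiplicative, with φ(p^e) = p^e − p^(e−1). Factorise 2904 = 2^3 · 3 · 11^2. Then
  φ(2904) = (2^3 − 2^2) · (3 − 1) · (11^2 − 11^1) = 4 · 2 · 110 = 880.
Thus |(Z/2904Z)^*| = 880.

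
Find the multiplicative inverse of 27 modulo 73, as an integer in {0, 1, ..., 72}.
Apply the extended Euclidean algorithm to (73, 27), tracking rows (r, s, t) with s·73 + t·27 = r. Each division r_prev = q·r_cur + r_new produces the new row as (previous row) − q·(current row):
  row A: (73, 1, 0)   [1·73 + 0·27 = 73]
  row B: (27, 0, 1)   [0·73 + 1·27 = 27]
  73 = 2·27 + 19   → row C = row A − 2·row B = (19, 1, −2)   [check: 1·73 − 2·27 = 19]
  27 = 1·19 + 8   → row D = row B − 1·row C = (8, −1, 3)   [check: −1·73 + 3·27 = 8]
  19 = 2·8 + 3   → row E = row C − 2·row D = (3, 3, −8)   [check: 3·73 − 8·27 = 3]
  8 = 2·3 + 2   → row F = row D − 2·row E = (2, −7, 19)   [check: −7·73 + 19·27 = 2]
  3 = 1·2 + 1   → row G = row E − 1·row F = (1, 10, −27)   [check: 10·73 − 27·27 = 1]
  2 = 2·1 + 0   → remainder 0, stop. gcd = 1 (last nonzero row G).
The gcd is 1, so 27 is invertible mod 73. The last nonzero row gives 10·73 − 27·27 = 1, so t = −27. So 27^(−1) ≡ −27 ≡ 46 (mod 73). Verify: 27 · 46 = 1242 ≡ 1 (mod 73). ✓

Final answer: 27^(−1) ≡ 46 (mod 73)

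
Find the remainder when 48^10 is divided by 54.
Use repeated squaring. Binary(10) = 1010. Walk through the bits of the exponent 10 left-to-right: at each bit after the leading one, square the running value, then multiply by 48 if the bit is 1 (always reducing mod 54):
  bit 1 = 1 (leading): start with 48.
  bit 2 = 0: square 48^2 = 2304 ≡ 36 (mod 54).
  bit 3 = 1: square 36^2 = 1296 ≡ 0; bit is 1, so multiply 0·48 = 0 (mod 54).
  bit 4 = 0: square 0^2 = 0 (mod 54).
Final value: 48^10 ≡ 0 (mod 54).

Final answer: 0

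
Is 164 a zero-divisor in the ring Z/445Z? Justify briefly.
gcd(164, 445) = 1, so 164 is a unit in Z/445Z (it has a multiplicative inverse). A unit cannot be a zero-divisor: if 164·b ≡ 0 then multiplying both sides by 164^(−1) gives b ≡ 0. So 164 is not a zero-divisor.

Final answer: NO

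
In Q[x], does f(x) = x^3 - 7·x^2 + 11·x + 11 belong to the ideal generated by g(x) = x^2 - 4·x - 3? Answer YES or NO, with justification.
In Q[x] the ideal (g) consists of all multiples of g, so f ∈ (g) iff g | f, i.e. iff the remainder of f on division by g is 0. Divide f by g (g is monic, so eliminate the leading term of the running remainder at each step):
  leading term x^3: subtract (x)·g(x) = x^3 - 4·x^2 - 3·x, leaving -3·x^2 + 14·x + 11
  leading term -3·x^2: subtract (-3)·g(x) = -3·x^2 + 12·x + 9, leaving 2·x + 2
The remainder r(x) = 2·x + 2 ≠ 0 (and deg r < deg g), so g ∤ f, i.e. f ∉ (g).

Final answer: NO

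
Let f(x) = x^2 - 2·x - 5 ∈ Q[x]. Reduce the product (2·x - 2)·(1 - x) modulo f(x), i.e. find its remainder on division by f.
First multiply in Q[x] without reducing: a · b = -2·x^2 + 4·x - 2. Now divide by f(x) = x^2 - 2·x - 5, eliminating the leading term at each step:
  leading term -2·x^2: subtract (-2)·f(x) = -2·x^2 + 4·x + 10, leaving -12
The degree is now < 2, so this is the remainder. Hence a · b ≡ -12 in Q[x]/(f).

Final answer: a · b ≡ -12 (mod f(x))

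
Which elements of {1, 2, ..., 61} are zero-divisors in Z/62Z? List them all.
nonzero zero-divisors of Z/62Z = {2, 4, 6, 8, 10, 12, 14, 16, 18, 20, 22, 24, 26, 28, 30, 31, 32, 34, 36, 38, 40, 42, 44, 46, 48, 50, 52, 54, 56, 58, 60}

An element a ∈ Z/62Z (with a ≠ 0) is a zero-divisor iff gcd(a, 62) > 1 (because a is a unit precisely when gcd(a, n) = 1, and in Z/nZ every nonzero, non-unit element is a zero-divisor). Scan a = 1, ..., 61 and keep those with gcd(a, 62) > 1:
  gcd(2, 62) = 2, gcd(4, 62) = 2, gcd(6, 62) = 2, gcd(8, 62) = 2, gcd(10, 62) = 2, gcd(12, 62) = 2, gcd(14, 62) = 2, gcd(16, 62) = 2, gcd(18, 62) = 2, gcd(20, 62) = 2, gcd(22, 62) = 2, gcd(24, 62) = 2, gcd(26, 62) = 2, gcd(28, 62) = 2, gcd(30, 62) = 2, gcd(31, 62) = 31, gcd(32, 62) = 2, gcd(34, 62) = 2, gcd(36, 62) = 2, gcd(38, 62) = 2, gcd(40, 62) = 2, gcd(42, 62) = 2, gcd(44, 62) = 2, gcd(46, 62) = 2, gcd(48, 62) = 2, gcd(50, 62) = 2, gcd(52, 62) = 2, gcd(54, 62) = 2, gcd(56, 62) = 2, gcd(58, 62) = 2, gcd(60, 62) = 2.
All other a ∈ {1, ..., 61} have gcd(a, 62) = 1 and are units. So the nonzero zero-divisors are exactly the 31 values of a appearing in this scan.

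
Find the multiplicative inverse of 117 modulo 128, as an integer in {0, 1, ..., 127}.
117^(−1) ≡ 93 (mod 128)

Apply the extended Euclidean algorithm to (128, 117), tracking rows (r, s, t) with s·128 + t·117 = r. Each division r_prev = q·r_cur + r_new produces the new row as (previous row) − q·(current row):
  row A: (128, 1, 0)   [1·128 + 0·117 = 128]
  row B: (117, 0, 1)   [0·128 + 1·117 = 117]
  128 = 1·117 + 11   → row C = row A − 1·row B = (11, 1, −1)   [check: 1·128 − 1·117 = 11]
  117 = 10·11 + 7   → row D = row B − 10·row C = (7, −10, 11)   [check: −10·128 + 11·117 = 7]
  11 = 1·7 + 4   → row E = row C − 1·row D = (4, 11, −12)   [check: 11·128 − 12·117 = 4]
  7 = 1·4 + 3   → row F = row D − 1·row E = (3, −21, 23)   [check: −21·128 + 23·117 = 3]
  4 = 1·3 + 1   → row G = row E − 1·row F = (1, 32, −35)   [check: 32·128 − 35·117 = 1]
  3 = 3·1 + 0   → remainder 0, stop. gcd = 1 (last nonzero row G).
The gcd is 1, so 117 is invertible mod 128. The last nonzero row gives 32·128 − 35·117 = 1, so t = −35. So 117^(−1) ≡ −35 ≡ 93 (mod 128). Verify: 117 · 93 = 10881 ≡ 1 (mod 128). ✓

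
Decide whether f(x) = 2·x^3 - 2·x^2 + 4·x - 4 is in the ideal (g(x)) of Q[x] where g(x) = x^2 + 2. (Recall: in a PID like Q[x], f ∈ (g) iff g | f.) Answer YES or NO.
In Q[x] the ideal (g) consists of all multiples of g, so f ∈ (g) iff g | f, i.e. iff the remainder of f on division by g is 0. Divide f by g (g is monic, so eliminate the leading term of the running remainder at each step):
  leading term 2·x^3: subtract (2·x)·g(x) = 2·x^3 + 4·x, leaving -2·x^2 - 4
  leading term -2·x^2: subtract (-2)·g(x) = -2·x^2 - 4, leaving 0
The remainder is 0, so f(x) = g(x) · h(x) with h(x) = 2·x - 2. Hence g | f, i.e. f ∈ (g).

Final answer: YES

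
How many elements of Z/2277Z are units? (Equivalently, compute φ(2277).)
An element a ∈ Z/2277Z is a unit iff gcd(a, 2277) = 1, so the number of units is φ(2277). φ is multiplicative, with φ(p^e) = p^e − p^(e−1). Factorise 2277 = 3^2 · 11 · 23. Then
  φ(2277) = (3^2 − 3^1) · (11 − 1) · (23 − 1) = 6 · 10 · 22 = 1320.

Final answer: Z/2277Z has φ(2277) = 1320 units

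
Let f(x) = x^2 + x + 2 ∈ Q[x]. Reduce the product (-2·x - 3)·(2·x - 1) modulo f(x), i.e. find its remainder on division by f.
a · b ≡ 11 (mod f(x))

First multiply in Q[x] without reducing: a · b = -4·x^2 - 4·x + 3. Now divide by f(x) = x^2 + x + 2, eliminating the leading term at each step:
  leading term -4·x^2: subtract (-4)·f(x) = -4·x^2 - 4·x - 8, leaving 11
The degree is now < 2, so this is the remainder. Hence a · b ≡ 11 in Q[x]/(f).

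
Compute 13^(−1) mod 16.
Apply the extended Euclidean algorithm to (16, 13), tracking rows (r, s, t) with s·16 + t·13 = r. Each division r_prev = q·r_cur + r_new produces the new row as (previous row) − q·(current row):
  row A: (16, 1, 0)   [1·16 + 0·13 = 16]
  row B: (13, 0, 1)   [0·16 + 1·13 = 13]
  16 = 1·13 + 3   → row C = row A − 1·row B = (3, 1, −1)   [check: 1·16 − 1·13 = 3]
  13 = 4·3 + 1   → row D = row B − 4·row C = (1, −4, 5)   [check: −4·16 + 5·13 = 1]
  3 = 3·1 + 0   → remainder 0, stop. gcd = 1 (last nonzero row D).
The gcd is 1, so 13 is invertible mod 16. The last nonzero row gives −4·16 + 5·13 = 1, so t = 5. So 13^(−1) ≡ 5 (mod 16). Verify: 13 · 5 = 65 ≡ 1 (mod 16). ✓

Final answer: 13^(−1) ≡ 5 (mod 16)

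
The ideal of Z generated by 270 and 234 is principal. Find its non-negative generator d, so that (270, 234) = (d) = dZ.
(270, 234) = (18); d = 18

In the PID Z, (a, b) is generated by gcd(a, b). Compute gcd(270, 234) with the extended Euclidean algorithm, tracking rows (r, s, t) with s·270 + t·234 = r:
  row A: (270, 1, 0)   [1·270 + 0·234 = 270]
  row B: (234, 0, 1)   [0·270 + 1·234 = 234]
  270 = 1·234 + 36   → row C = row A − 1·row B = (36, 1, −1)   [check: 1·270 − 1·234 = 36]
  234 = 6·36 + 18   → row D = row B − 6·row C = (18, −6, 7)   [check: −6·270 + 7·234 = 18]
  36 = 2·18 + 0   → remainder 0, stop. gcd = 18 (last nonzero row D).
So gcd(270, 234) = 18, with Bézout identity −6·270 + 7·234 = 18. Containment (⊇): the Bézout identity exhibits 18 as an element of (270, 234), giving (18) ⊆ (270, 234). Containment (⊆): since 18 | 270 and 18 | 234 (270 = 18·15, 234 = 18·13), every Z-linear combination of 270 and 234 is divisible by 18, so (270, 234) ⊆ (18). Therefore (270, 234) = (18), d = 18.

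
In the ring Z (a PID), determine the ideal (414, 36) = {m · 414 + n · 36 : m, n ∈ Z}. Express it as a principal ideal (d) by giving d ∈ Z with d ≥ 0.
(414, 36) = (18); d = 18

In the PID Z, (a, b) is generated by gcd(a, b). Compute gcd(414, 36) with the extended Euclidean algorithm, tracking rows (r, s, t) with s·414 + t·36 = r:
  row A: (414, 1, 0)   [1·414 + 0·36 = 414]
  row B: (36, 0, 1)   [0·414 + 1·36 = 36]
  414 = 11·36 + 18   → row C = row A − 11·row B = (18, 1, −11)   [check: 1·414 − 11·36 = 18]
  36 = 2·18 + 0   → remainder 0, stop. gcd = 18 (last nonzero row C).
So gcd(414, 36) = 18, with Bézout identity 1·414 − 11·36 = 18. Containment (⊇): the Bézout identity exhibits 18 as an element of (414, 36), giving (18) ⊆ (414, 36). Containment (⊆): since 18 | 414 and 18 | 36 (414 = 18·23, 36 = 18·2), every Z-linear combination of 414 and 36 is divisible by 18, so (414, 36) ⊆ (18). Therefore (414, 36) = (18), d = 18.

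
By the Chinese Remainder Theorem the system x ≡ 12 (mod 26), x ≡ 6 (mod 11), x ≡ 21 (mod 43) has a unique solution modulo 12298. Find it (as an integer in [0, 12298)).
x ≡ 10126 (mod 12298); the representative in [0, 12298) is 10126

The moduli 26, 11, 43 are pairwise coprime, so by the CRT there is a unique solution mod 26·11·43 = 12298.
Solve by successive substitution. Start with x ≡ 12 (mod 26).
  Combine with x ≡ 6 (mod 11): write x = 12 + 26·t and require 12 + 26·t ≡ 6 (mod 11), i.e. 26·t ≡ 6 − 12 ≡ 5 (mod 11). Since 26^(−1) ≡ 3 (mod 11) (26 ≡ 4 (mod 11)), t ≡ 3·5 ≡ 4 (mod 11). So x ≡ 12 + 26·4 = 116 (mod 286).
  Combine with x ≡ 21 (mod 43): write x = 116 + 286·t and require 116 + 286·t ≡ 21 (mod 43), i.e. 286·t ≡ 21 − 116 ≡ 34 (mod 43). Since 286^(−1) ≡ 20 (mod 43) (286 ≡ 28 (mod 43)), t ≡ 20·34 ≡ 35 (mod 43). So x ≡ 116 + 286·35 = 10126 (mod 12298).
Unique solution in [0, 12298): x = 10126.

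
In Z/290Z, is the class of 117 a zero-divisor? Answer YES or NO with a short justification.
gcd(117, 290) = 1, so 117 is a unit in Z/290Z (it has a multiplicative inverse). A unit cannot be a zero-divisor: if 117·b ≡ 0 then multiplying both sides by 117^(−1) gives b ≡ 0. So 117 is not a zero-divisor.

Final answer: NO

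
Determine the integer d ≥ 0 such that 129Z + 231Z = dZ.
In the PID Z, (a, b) is generated by gcd(a, b). Compute gcd(231, 129) with the extended Euclidean algorithm, tracking rows (r, s, t) with s·231 + t·129 = r:
  row A: (231, 1, 0)   [1·231 + 0·129 = 231]
  row B: (129, 0, 1)   [0·231 + 1·129 = 129]
  231 = 1·129 + 102   → row C = row A − 1·row B = (102, 1, −1)   [check: 1·231 − 1·129 = 102]
  129 = 1·102 + 27   → row D = row B − 1·row C = (27, −1, 2)   [check: −1·231 + 2·129 = 27]
  102 = 3·27 + 21   → row E = row C − 3·row D = (21, 4, −7)   [check: 4·231 − 7·129 = 21]
  27 = 1·21 + 6   → row F = row D − 1·row E = (6, −5, 9)   [check: −5·231 + 9·129 = 6]
  21 = 3·6 + 3   → row G = row E − 3·row F = (3, 19, −34)   [check: 19·231 − 34·129 = 3]
  6 = 2·3 + 0   → remainder 0, stop. gcd = 3 (last nonzero row G).
So gcd(129, 231) = 3, with Bézout identity 19·231 − 34·129 = 3. Containment (⊇): the Bézout identity exhibits 3 as an element of (129, 231), giving (3) ⊆ (129, 231). Containment (⊆): since 3 | 129 and 3 | 231 (129 = 3·43, 231 = 3·77), every Z-linear combination of 129 and 231 is divisible by 3, so (129, 231) ⊆ (3). Therefore (129, 231) = (3), d = 3.

Final answer: (129, 231) = (3); d = 3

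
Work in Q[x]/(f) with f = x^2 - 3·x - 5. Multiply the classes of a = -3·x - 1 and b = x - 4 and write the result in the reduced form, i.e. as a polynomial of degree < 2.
a · b ≡ 2·x - 11 (mod f(x))

First multiply in Q[x] without reducing: a · b = -3·x^2 + 11·x + 4. Now divide by f(x) = x^2 - 3·x - 5, eliminating the leading term at each step:
  leading term -3·x^2: subtract (-3)·f(x) = -3·x^2 + 9·x + 15, leaving 2·x - 11
The degree is now < 2, so this is the remainder. Hence a · b ≡ 2·x - 11 in Q[x]/(f).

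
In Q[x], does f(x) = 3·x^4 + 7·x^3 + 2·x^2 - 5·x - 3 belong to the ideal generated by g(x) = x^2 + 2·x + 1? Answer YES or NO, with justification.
YES

In Q[x] the ideal (g) consists of all multiples of g, so f ∈ (g) iff g | f, i.e. iff the remainder of f on division by g is 0. Divide f by g (g is monic, so eliminate the leading term of the running remainder at each step):
  leading term 3·x^4: subtract (3·x^2)·g(x) = 3·x^4 + 6·x^3 + 3·x^2, leaving x^3 - x^2 - 5·x - 3
  leading term x^3: subtract (x)·g(x) = x^3 + 2·x^2 + x, leaving -3·x^2 - 6·x - 3
  leading term -3·x^2: subtract (-3)·g(x) = -3·x^2 - 6·x - 3, leaving 0
The remainder is 0, so f(x) = g(x) · h(x) with h(x) = 3·x^2 + x - 3. Hence g | f, i.e. f ∈ (g).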